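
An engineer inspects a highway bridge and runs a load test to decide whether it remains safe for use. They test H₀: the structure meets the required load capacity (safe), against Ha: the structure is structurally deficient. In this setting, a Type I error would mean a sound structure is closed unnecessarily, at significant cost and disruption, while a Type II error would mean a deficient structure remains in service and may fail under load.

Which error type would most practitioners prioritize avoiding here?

Type II error

The Type II consequence (a deficient structure remains in service and may fail under load) is more severe than the Type I consequence (a sound structure is closed unnecessarily, at significant cost and disruption).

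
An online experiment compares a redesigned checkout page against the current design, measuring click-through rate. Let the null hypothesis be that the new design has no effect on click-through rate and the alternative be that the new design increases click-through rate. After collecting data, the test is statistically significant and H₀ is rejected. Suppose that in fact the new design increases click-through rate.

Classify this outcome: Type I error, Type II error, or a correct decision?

Neither — the decision is correct.

The test rejected a false H₀ — the decision matches the true state.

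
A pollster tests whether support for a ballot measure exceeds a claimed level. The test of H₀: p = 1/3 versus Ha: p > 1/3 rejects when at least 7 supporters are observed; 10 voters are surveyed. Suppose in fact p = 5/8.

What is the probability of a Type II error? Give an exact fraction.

148513581/268435456

β = P(fail to reject H₀ | Ha true) = P(K ≤ 6 | p = 5/8), K ~ Binomial(10, 5/8).
Adding the binomial probabilities P(K=0)+…+P(K=6) at p = 5/8 gives 148513581/268435456.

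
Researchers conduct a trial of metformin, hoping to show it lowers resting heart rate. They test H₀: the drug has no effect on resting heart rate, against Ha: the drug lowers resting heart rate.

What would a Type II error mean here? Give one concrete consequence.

A Type II error is failing to reject H₀ when H₀ is false.
Here that means concluding there is insufficient evidence that the drug works when actually the drug lowers resting heart rate.

A Type II error would mean concluding that the drug has no effect on resting heart rate (or at least failing to establish that the drug lowers resting heart rate) when in fact the drug lowers resting heart rate. Consequence: an effective treatment is shelved and never reaches patients who would benefit.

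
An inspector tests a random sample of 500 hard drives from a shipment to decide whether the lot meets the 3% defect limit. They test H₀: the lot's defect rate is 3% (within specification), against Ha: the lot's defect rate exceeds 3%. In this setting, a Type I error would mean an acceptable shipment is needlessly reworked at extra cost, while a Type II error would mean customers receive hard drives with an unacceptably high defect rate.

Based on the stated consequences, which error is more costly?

Type II error

The Type II consequence (customers receive hard drives with an unacceptably high defect rate) is more severe than the Type I consequence (an acceptable shipment is needlessly reworked at extra cost).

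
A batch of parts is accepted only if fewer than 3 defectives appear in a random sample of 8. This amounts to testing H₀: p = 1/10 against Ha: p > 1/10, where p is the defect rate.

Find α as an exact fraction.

Under H₀, K ~ Binomial(8, 1/10); the Type I error rate is P(K ≥ 3).
Computing the lower-tail complement: 1 − 96190821/100000000 = 3809179/100000000.

3809179/100000000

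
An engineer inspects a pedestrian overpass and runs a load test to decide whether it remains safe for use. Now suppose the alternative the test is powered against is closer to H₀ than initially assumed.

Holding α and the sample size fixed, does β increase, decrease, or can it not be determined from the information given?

When the true parameter is near the null value, the test has a harder time distinguishing Ha from H₀.

It increases.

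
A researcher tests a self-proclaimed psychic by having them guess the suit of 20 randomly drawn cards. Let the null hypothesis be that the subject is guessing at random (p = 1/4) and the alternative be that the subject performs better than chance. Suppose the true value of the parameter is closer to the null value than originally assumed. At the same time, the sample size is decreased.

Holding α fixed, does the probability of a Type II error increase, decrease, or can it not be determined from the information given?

A smaller true effect puts the Ha sampling distribution closer to H₀, so more of it falls in the non-rejection region. A smaller sample increases the standard error, so the sampling distributions under H₀ and Ha overlap more. Both changes push β in the same direction.

It increases.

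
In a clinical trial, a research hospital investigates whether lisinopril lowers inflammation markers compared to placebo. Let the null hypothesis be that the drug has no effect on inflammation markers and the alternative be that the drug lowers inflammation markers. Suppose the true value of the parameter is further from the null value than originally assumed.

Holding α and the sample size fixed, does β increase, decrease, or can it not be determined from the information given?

The further the true parameter sits from the null value, the more of the Ha sampling distribution falls in the rejection region.

It decreases.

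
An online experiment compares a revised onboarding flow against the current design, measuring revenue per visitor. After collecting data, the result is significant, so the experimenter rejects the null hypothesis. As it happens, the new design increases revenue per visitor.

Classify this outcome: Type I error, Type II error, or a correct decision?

No error (correct decision).

The conventional null hypothesis here is that the new design has no effect on revenue per visitor.
The test rejected a false H₀ — the decision matches the true state.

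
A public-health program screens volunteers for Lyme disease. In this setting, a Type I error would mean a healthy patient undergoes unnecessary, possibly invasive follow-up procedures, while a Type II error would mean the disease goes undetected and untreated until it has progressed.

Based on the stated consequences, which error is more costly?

Type II error

The Type II consequence (the disease goes undetected and untreated until it has progressed) is more severe than the Type I consequence (a healthy patient undergoes unnecessary, possibly invasive follow-up procedures).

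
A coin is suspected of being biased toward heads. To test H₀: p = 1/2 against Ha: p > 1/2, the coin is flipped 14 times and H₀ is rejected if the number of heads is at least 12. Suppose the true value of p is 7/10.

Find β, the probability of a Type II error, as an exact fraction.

β = P(fail to reject H₀ | Ha true) = P(K ≤ 11 | p = 7/10), K ~ Binomial(14, 7/10).
Summing C(14,j)·(7/10)^j·(3/10)^{14-j} for j = 0..11 gives 41958212136219/50000000000000.

41958212136219/50000000000000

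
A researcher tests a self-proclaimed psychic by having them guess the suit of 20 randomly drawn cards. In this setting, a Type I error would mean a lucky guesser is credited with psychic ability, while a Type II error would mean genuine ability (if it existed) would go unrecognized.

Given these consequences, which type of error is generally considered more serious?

Type I error

The Type I consequence (a lucky guesser is credited with psychic ability) is more severe than the Type II consequence (genuine ability (if it existed) would go unrecognized).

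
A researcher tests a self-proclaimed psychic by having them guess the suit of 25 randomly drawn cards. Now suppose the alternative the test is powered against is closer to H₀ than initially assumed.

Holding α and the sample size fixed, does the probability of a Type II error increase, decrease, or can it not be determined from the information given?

When the true parameter is near the null value, the test has a harder time distinguishing Ha from H₀.

It increases.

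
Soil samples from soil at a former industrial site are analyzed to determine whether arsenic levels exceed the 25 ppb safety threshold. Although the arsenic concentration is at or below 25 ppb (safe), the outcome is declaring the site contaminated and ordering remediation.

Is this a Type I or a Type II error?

Type I error

The null hypothesis here is that the arsenic concentration is at or below 25 ppb (safe).
'Declaring the site contaminated and ordering remediation' corresponds to rejecting H₀.
H₀ was rejected but H₀ is true — a Type I error (false positive).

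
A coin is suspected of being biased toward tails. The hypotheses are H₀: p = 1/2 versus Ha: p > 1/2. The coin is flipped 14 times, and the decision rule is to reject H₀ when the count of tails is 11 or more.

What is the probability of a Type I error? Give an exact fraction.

α = P(reject H₀ | H₀ true) = P(S ≥ 11 | p = 1/2), with S ~ Binomial(14, 1/2).
Summing the upper tail: (364 + 91 + 14 + 1) / 2^14 = 470/16384 = 235/8192.

235/8192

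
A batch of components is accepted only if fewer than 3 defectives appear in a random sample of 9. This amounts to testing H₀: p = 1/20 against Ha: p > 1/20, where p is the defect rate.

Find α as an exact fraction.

535106531/64000000000

α = P(reject H₀ | H₀ true) = P(S ≥ 3 | p = 1/20), S ~ Binomial(9, 1/20).
α = 1 − P(S ≤ 2) = 1 − 63464893469/64000000000 = 535106531/64000000000.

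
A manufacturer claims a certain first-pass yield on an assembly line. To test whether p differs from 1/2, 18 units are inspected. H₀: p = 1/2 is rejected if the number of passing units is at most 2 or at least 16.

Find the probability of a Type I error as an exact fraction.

43/32768

α = P(Y ≤ 2 or Y ≥ 16 | p = 1/2), Y ~ Binomial(18, 1/2).
The two tails are symmetric, so α = 2·(1 + 18 + 153)/2^18 = 344/262144 = 43/32768.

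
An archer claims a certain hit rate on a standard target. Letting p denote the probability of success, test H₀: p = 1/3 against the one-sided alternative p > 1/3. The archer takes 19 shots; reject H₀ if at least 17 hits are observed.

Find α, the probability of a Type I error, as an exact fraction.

The Type I error probability is α = P(X ≥ 17) computed under H₀, where X ~ Binomial(19, 1/3).
P(X ≥ 17) = Σ_{j=17}^{19} C(19,j)·(1/3)^j·(2/3)^{19-j} = 241/387420489.

241/387420489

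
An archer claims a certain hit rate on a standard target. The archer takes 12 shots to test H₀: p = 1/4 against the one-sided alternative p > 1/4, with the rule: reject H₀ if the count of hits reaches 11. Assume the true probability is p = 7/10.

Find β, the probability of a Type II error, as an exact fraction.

Under the alternative p = 7/10, K ~ Binomial(12, 7/10); β is the probability the test does not reject, P(K < 11).
Summing C(12,j)·(7/10)^j·(3/10)^{12-j} for j = 0..10 gives 914974950051/1000000000000.

914974950051/1000000000000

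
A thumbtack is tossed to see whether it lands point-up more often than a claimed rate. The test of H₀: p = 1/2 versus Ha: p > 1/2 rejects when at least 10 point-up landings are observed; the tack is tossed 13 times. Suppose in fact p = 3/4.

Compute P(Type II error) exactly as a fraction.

β = P(fail to reject H₀ | Ha true) = P(X ≤ 9 | p = 3/4), X ~ Binomial(13, 3/4).
Equivalently, β = 1 − P(X ≥ 10) = 3487541/8388608.

3487541/8388608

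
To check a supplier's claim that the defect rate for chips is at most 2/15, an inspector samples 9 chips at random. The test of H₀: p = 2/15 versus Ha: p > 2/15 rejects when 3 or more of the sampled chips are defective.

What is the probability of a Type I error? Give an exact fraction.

α = P(reject H₀ | H₀ true) = P(Y ≥ 3 | p = 2/15), Y ~ Binomial(9, 2/15).
Computing the lower-tail complement: 1 − 34323438799/38443359375 = 4119920576/38443359375.

4119920576/38443359375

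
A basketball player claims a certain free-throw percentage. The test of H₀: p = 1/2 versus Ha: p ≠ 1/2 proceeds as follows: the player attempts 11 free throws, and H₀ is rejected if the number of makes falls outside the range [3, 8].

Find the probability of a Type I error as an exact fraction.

67/1024

The significance level is the null-hypothesis probability of the rejection region {≤2} ∪ {≥9}.
Each tail has probability (1 + 11 + 55)/2048; doubling gives α = 134/2048 = 67/1024.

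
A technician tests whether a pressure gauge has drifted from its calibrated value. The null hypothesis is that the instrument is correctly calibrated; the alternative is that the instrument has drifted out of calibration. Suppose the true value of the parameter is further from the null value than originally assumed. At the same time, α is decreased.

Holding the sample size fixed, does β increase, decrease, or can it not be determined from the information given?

Cannot be determined from the information given.

The first change alone would make β decrease; the second alone would make β increase. Which effect dominates depends on the magnitudes, which are not given.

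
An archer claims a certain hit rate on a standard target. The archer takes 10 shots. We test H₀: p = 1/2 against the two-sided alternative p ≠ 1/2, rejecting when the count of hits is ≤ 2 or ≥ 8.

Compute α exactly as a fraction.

α = P(X ≤ 2 or X ≥ 8 | p = 1/2), X ~ Binomial(10, 1/2).
Each tail has probability (1 + 10 + 45)/1024; doubling gives α = 112/1024 = 7/64.

7/64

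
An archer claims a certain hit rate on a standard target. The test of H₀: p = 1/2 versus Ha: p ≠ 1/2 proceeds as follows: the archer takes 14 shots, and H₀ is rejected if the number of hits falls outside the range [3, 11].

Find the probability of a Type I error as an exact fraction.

53/4096

The significance level is the null-hypothesis probability of the rejection region {≤2} ∪ {≥12}.
The two tails are symmetric, so α = 2·(1 + 14 + 91)/2^14 = 212/16384 = 53/4096.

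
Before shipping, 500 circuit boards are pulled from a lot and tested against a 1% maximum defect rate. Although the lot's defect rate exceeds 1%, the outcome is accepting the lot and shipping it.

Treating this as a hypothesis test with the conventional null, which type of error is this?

Type II error

The null hypothesis here is that the lot's defect rate is 1% (within specification).
'Accepting the lot and shipping it' corresponds to failing to reject H₀.
H₀ was not rejected but H₀ is false — a Type II error (false negative).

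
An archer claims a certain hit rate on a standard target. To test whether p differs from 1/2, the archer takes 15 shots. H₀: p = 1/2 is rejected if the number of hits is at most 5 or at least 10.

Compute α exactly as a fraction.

309/1024

Under H₀, S ~ Binomial(15, 1/2); α is the probability of landing in either tail, P(S ≤ 5) + P(S ≥ 10).
By symmetry, α = 2·P(S ≤ 5) = 2·(1 + 15 + 105 + 455 + 1365 + 3003)/32768 = 9888/32768 = 309/1024.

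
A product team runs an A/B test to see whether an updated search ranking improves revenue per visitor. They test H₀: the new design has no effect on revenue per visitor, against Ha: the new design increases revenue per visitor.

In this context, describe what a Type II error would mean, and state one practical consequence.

A Type II error would mean concluding that the new design has no effect on revenue per visitor (or at least failing to establish that the new design increases revenue per visitor) when in fact the new design increases revenue per visitor. Consequence: a genuinely better design is discarded.

A Type II error is failing to reject H₀ when H₀ is false.
Here that means keeping the current design when actually the new design increases revenue per visitor.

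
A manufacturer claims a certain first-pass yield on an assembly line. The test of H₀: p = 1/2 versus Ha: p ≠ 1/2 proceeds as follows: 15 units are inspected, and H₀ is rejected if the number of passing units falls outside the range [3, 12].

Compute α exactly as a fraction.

α = P(Y ≤ 2 or Y ≥ 13 | p = 1/2), Y ~ Binomial(15, 1/2).
Each tail has probability (1 + 15 + 105)/32768; doubling gives α = 242/32768 = 121/16384.

121/16384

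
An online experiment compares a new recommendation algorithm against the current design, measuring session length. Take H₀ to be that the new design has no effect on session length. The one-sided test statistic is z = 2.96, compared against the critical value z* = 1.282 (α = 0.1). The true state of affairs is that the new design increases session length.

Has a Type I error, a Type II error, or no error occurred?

Neither — the decision is correct.

Since z = 2.96 > z* = 1.282, H₀ is rejected.
H₀ is false (actually the new design increases session length).
The decision matches the true state — no error.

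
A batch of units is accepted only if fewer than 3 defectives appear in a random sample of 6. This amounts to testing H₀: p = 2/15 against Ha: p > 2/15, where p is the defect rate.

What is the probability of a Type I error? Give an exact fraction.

78928/2278125

α = P(reject H₀ | H₀ true) = P(Y ≥ 3 | p = 2/15), Y ~ Binomial(6, 2/15).
Via the complement, α = 1 − Σ_{j=0}^{2} C(6,j)(2/15)^j(13/15)^{6-j} = 78928/2278125.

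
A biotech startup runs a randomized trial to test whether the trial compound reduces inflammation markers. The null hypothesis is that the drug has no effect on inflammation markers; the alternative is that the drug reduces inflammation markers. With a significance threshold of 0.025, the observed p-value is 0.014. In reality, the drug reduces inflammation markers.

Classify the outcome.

Neither — the decision is correct.

Since p = 0.014 < α = 0.025, H₀ is rejected.
H₀ is false (actually the drug reduces inflammation markers).
The decision matches the true state — no error.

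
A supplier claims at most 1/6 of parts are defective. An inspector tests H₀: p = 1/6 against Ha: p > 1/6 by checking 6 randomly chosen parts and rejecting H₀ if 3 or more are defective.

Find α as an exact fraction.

1453/23328

The significance level is the probability, assuming p = 1/6, of seeing 3 or more defectives in 6 draws.
Via the complement, α = 1 − Σ_{j=0}^{2} C(6,j)(1/6)^j(5/6)^{6-j} = 1453/23328.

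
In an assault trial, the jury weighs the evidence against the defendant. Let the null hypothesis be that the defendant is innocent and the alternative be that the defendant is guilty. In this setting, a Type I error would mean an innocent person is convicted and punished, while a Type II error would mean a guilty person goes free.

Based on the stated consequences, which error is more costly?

Type I error

The Type I consequence (an innocent person is convicted and punished) is more severe than the Type II consequence (a guilty person goes free).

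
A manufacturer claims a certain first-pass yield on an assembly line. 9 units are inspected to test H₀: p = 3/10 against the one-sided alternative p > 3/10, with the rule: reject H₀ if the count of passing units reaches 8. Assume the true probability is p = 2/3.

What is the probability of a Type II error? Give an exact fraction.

16867/19683

β = P(fail to reject H₀ | Ha true) = P(K ≤ 7 | p = 2/3), K ~ Binomial(9, 2/3).
Adding the binomial probabilities P(K=0)+…+P(K=7) at p = 2/3 gives 16867/19683.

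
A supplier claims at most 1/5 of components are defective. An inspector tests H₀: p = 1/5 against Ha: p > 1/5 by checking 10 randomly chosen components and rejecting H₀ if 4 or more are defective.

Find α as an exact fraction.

1180409/9765625

α = P(reject H₀ | H₀ true) = P(K ≥ 4 | p = 1/5), K ~ Binomial(10, 1/5).
Computing the lower-tail complement: 1 − 8585216/9765625 = 1180409/9765625.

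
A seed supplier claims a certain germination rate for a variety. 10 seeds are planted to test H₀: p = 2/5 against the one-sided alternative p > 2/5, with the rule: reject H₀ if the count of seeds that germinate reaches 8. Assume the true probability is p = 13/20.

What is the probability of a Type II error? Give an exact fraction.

1890285078059/2560000000000

β = P(fail to reject H₀ | Ha true) = P(K ≤ 7 | p = 13/20), K ~ Binomial(10, 13/20).
Summing C(10,j)·(13/20)^j·(7/20)^{10-j} for j = 0..7 gives 1890285078059/2560000000000.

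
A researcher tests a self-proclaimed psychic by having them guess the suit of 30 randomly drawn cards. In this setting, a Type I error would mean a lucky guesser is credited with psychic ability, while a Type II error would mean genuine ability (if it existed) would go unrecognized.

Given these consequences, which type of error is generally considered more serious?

The Type I consequence (a lucky guesser is credited with psychic ability) is more severe than the Type II consequence (genuine ability (if it existed) would go unrecognized).

Type I error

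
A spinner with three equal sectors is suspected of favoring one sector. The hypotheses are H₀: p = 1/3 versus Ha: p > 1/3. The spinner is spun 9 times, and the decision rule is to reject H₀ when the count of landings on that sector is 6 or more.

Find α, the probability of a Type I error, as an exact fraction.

835/19683

Under H₀, K ~ Binomial(9, 1/3), and α = P(K ≥ 6).
Adding the binomial terms for j = 6 through 9 with p = 1/3 yields 835/19683.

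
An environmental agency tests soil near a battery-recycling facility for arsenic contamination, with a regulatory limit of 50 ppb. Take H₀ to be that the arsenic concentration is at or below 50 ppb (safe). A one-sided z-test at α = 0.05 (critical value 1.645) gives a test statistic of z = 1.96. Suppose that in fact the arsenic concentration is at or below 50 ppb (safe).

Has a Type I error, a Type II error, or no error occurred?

Type I error

Since z = 1.96 > z* = 1.645, H₀ is rejected.
H₀ is true (actually the arsenic concentration is at or below 50 ppb (safe)).
Rejecting a true H₀ is a Type I error.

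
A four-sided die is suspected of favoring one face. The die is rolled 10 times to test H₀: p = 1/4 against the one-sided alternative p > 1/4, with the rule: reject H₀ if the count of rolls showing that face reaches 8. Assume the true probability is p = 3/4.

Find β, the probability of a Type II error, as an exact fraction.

A Type II error is failing to reject when Ha holds: with p = 3/4, β = P(S ≤ 7).
Summing C(10,j)·(3/4)^j·(1/4)^{10-j} for j = 0..7 gives 124363/262144.

124363/262144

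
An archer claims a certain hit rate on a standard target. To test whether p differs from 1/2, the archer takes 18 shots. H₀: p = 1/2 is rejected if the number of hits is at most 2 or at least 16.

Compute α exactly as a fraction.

The significance level is the null-hypothesis probability of the rejection region {≤2} ∪ {≥16}.
Each tail has probability (1 + 18 + 153)/262144; doubling gives α = 344/262144 = 43/32768.

43/32768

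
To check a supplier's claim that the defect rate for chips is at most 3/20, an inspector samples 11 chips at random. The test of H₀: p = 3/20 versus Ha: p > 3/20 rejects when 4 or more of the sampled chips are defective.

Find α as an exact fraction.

355557667797/5120000000000

Under H₀, X ~ Binomial(11, 3/20); the Type I error rate is P(X ≥ 4).
Computing the lower-tail complement: 1 − 4764442332203/5120000000000 = 355557667797/5120000000000.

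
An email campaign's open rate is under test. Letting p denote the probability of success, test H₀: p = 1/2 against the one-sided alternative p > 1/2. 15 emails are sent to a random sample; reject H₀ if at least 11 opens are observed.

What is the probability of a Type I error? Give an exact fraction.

Under H₀, Y ~ Binomial(15, 1/2), and α = P(Y ≥ 11).
Summing the upper tail: (1365 + 455 + 105 + 15 + 1) / 2^15 = 1941/32768.

1941/32768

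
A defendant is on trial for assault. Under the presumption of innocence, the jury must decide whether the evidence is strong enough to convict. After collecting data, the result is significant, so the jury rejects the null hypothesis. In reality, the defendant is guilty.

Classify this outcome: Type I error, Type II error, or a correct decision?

No error (correct decision).

The conventional null hypothesis here is that the defendant is innocent.
The test rejected a false H₀ — the decision matches the true state.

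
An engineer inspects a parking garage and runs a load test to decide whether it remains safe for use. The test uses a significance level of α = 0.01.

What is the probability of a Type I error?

0.01

The significance level α is, by definition, the probability of a Type I error — P(reject H₀ | H₀ true).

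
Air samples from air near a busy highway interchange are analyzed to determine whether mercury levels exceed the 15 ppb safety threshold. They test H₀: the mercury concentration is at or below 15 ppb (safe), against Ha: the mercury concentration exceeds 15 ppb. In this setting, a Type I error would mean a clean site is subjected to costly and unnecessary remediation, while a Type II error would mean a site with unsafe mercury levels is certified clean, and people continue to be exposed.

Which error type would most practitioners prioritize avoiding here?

Type II error

The Type II consequence (a site with unsafe mercury levels is certified clean, and people continue to be exposed) is more severe than the Type I consequence (a clean site is subjected to costly and unnecessary remediation).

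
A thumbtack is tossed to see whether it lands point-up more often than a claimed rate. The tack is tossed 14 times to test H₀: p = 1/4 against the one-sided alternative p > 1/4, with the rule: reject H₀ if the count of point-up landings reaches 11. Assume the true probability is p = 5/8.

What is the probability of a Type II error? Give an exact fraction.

Under the alternative p = 5/8, Y ~ Binomial(14, 5/8); β is the probability the test does not reject, P(Y < 11).
Equivalently, β = 1 − P(Y ≥ 11) = 1830419739927/2199023255552.

1830419739927/2199023255552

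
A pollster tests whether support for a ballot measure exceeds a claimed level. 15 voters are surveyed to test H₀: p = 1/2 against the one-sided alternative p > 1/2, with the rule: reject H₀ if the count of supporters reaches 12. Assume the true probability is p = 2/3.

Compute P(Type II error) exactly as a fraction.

A Type II error is failing to reject when Ha holds: with p = 2/3, β = P(S ≤ 11).
Adding the binomial probabilities P(S=0)+…+P(S=11) at p = 2/3 gives 11346539/14348907.

11346539/14348907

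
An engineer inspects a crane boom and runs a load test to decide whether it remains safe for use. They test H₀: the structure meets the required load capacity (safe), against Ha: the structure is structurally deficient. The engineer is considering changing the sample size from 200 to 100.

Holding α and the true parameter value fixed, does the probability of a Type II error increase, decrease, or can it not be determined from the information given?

It increases.

A smaller sample increases the standard error, so the sampling distributions under H₀ and Ha overlap more.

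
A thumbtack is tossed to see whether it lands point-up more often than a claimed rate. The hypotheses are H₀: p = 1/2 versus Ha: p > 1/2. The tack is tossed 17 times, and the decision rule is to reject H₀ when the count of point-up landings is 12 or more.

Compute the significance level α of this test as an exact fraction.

Under H₀, S ~ Binomial(17, 1/2), and α = P(S ≥ 12).
That's C(17,12) + C(17,13) + C(17,14) + C(17,15) + C(17,16) + C(17,17) over 2^17, i.e. (6188 + 2380 + 680 + 136 + 17 + 1)/131072 = 9402/131072 = 4701/65536.

4701/65536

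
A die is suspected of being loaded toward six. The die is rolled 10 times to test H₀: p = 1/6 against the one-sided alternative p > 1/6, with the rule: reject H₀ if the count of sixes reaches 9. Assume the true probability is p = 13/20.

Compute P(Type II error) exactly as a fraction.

Under the alternative p = 13/20, S ~ Binomial(10, 13/20); β is the probability the test does not reject, P(S < 9).
Summing C(10,j)·(13/20)^j·(7/20)^{10-j} for j = 0..8 gives 9359826552041/10240000000000.

9359826552041/10240000000000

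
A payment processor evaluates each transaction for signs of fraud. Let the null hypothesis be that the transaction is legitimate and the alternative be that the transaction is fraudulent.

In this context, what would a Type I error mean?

A Type I error would mean concluding that the transaction is fraudulent when in fact the transaction is legitimate.

A Type I error is rejecting H₀ when H₀ is true.
Here that means blocking the transaction and freezing the card when actually the transaction is legitimate.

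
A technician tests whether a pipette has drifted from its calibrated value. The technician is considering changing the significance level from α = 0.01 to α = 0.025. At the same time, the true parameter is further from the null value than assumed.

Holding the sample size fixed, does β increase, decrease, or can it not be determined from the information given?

With a larger α the critical value moves toward the center, so more of the Ha sampling distribution lies in the rejection region. A bigger departure from H₀ is easier for the test to detect, so it fails to reject less often. Both changes push β in the same direction.

It decreases.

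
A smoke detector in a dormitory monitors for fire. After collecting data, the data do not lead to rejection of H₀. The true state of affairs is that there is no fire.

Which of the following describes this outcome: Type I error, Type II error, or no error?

The conventional null hypothesis here is that there is no fire.
The test retained a true H₀ — the decision matches the true state.

No error (correct decision).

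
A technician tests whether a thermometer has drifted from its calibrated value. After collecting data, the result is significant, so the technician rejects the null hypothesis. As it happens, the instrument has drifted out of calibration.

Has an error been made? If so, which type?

The conventional null hypothesis here is that the instrument is correctly calibrated.
The test rejected a false H₀ — the decision matches the true state.

No error (correct decision).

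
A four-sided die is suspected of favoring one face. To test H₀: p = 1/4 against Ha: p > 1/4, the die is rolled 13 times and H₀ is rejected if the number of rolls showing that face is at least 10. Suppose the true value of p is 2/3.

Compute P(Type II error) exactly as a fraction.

1080275/1594323

Under the alternative p = 2/3, K ~ Binomial(13, 2/3); β is the probability the test does not reject, P(K < 10).
Equivalently, β = 1 − P(K ≥ 10) = 1080275/1594323.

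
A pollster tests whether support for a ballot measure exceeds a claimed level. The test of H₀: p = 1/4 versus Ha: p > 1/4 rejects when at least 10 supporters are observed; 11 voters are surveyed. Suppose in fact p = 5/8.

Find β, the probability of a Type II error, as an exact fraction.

4109420421/4294967296

β = P(fail to reject H₀ | Ha true) = P(Y ≤ 9 | p = 5/8), Y ~ Binomial(11, 5/8).
Equivalently, β = 1 − P(Y ≥ 10) = 4109420421/4294967296.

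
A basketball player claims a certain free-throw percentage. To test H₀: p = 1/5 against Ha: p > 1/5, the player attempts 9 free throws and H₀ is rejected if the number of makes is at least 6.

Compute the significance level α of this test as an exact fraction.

α = P(reject H₀ | H₀ true) = P(Y ≥ 6 | p = 1/5), with Y ~ Binomial(9, 1/5).
P(Y ≥ 6) = Σ_{j=6}^{9} C(9,j)·(1/5)^j·(4/5)^{9-j} = 5989/1953125.

5989/1953125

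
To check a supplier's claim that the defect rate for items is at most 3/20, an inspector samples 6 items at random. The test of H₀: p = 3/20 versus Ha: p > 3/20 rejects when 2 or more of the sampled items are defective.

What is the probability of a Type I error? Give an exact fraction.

Under H₀, Y ~ Binomial(6, 3/20); the Type I error rate is P(Y ≥ 2).
α = 1 − P(Y ≤ 1) = 1 − 9938999/12800000 = 2861001/12800000.

2861001/12800000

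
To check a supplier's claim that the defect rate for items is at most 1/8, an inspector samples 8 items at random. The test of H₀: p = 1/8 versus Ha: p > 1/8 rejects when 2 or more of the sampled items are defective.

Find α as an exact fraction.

4424071/16777216

α = P(reject H₀ | H₀ true) = P(Y ≥ 2 | p = 1/8), Y ~ Binomial(8, 1/8).
Via the complement, α = 1 − Σ_{j=0}^{1} C(8,j)(1/8)^j(7/8)^{8-j} = 4424071/16777216.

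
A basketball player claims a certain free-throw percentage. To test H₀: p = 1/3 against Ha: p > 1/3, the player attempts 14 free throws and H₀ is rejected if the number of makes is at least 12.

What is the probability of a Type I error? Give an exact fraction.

The Type I error probability is α = P(S ≥ 12) computed under H₀, where S ~ Binomial(14, 1/3).
Adding the binomial terms for j = 12 through 14 with p = 1/3 yields 131/1594323.

131/1594323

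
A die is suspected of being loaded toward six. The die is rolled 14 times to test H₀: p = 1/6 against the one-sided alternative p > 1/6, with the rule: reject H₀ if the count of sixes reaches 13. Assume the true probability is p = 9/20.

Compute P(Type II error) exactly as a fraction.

1637985675869982373/1638400000000000000

Under the alternative p = 9/20, X ~ Binomial(14, 9/20); β is the probability the test does not reject, P(X < 13).
Equivalently, β = 1 − P(X ≥ 13) = 1637985675869982373/1638400000000000000.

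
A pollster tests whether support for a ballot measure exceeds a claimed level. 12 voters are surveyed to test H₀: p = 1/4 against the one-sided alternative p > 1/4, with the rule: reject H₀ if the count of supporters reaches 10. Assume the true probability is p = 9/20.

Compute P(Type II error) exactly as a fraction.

A Type II error is failing to reject when Ha holds: with p = 9/20, β = P(X ≤ 9).
Adding the binomial probabilities P(X=0)+…+P(X=9) at p = 9/20 gives 812745962073749/819200000000000.

812745962073749/819200000000000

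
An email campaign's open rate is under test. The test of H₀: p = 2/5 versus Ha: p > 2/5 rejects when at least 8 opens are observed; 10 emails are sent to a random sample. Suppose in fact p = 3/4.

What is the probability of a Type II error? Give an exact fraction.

A Type II error is failing to reject when Ha holds: with p = 3/4, β = P(Y ≤ 7).
Adding the binomial probabilities P(Y=0)+…+P(Y=7) at p = 3/4 gives 124363/262144.

124363/262144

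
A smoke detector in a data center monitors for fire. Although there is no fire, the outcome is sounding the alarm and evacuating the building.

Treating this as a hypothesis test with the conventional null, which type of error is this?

The null hypothesis here is that there is no fire.
'Sounding the alarm and evacuating the building' corresponds to rejecting H₀.
H₀ was rejected but H₀ is true — a Type I error (false positive).

Type I error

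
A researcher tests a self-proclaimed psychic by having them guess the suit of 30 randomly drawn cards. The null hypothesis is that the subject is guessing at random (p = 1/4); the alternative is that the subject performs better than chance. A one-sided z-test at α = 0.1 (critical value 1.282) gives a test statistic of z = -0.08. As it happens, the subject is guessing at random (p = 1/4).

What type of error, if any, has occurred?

No error (correct decision).

Since z = -0.08 ≤ z* = 1.282, H₀ is not rejected.
H₀ is true (actually the subject is guessing at random (p = 1/4)).
The decision matches the true state — no error.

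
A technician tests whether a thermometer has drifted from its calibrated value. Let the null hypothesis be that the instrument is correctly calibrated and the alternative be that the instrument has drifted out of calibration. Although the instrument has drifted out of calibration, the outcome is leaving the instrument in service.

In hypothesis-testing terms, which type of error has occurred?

'Leaving the instrument in service' corresponds to failing to reject H₀.
H₀ was not rejected but H₀ is false — a Type II error (false negative).

Type II error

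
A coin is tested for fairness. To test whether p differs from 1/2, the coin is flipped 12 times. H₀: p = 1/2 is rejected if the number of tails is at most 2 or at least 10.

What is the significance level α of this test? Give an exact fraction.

79/2048

The significance level is the null-hypothesis probability of the rejection region {≤2} ∪ {≥10}.
Each tail has probability (1 + 12 + 66)/4096; doubling gives α = 158/4096 = 79/2048.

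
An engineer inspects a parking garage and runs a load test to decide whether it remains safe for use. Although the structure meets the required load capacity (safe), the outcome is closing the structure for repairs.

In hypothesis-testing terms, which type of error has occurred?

Type I error

The null hypothesis here is that the structure meets the required load capacity (safe).
'Closing the structure for repairs' corresponds to rejecting H₀.
H₀ was rejected but H₀ is true — a Type I error (false positive).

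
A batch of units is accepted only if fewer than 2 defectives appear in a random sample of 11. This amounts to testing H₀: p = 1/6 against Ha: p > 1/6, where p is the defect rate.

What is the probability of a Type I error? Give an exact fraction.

12909191/22674816

α = P(reject H₀ | H₀ true) = P(Y ≥ 2 | p = 1/6), Y ~ Binomial(11, 1/6).
Computing the lower-tail complement: 1 − 9765625/22674816 = 12909191/22674816.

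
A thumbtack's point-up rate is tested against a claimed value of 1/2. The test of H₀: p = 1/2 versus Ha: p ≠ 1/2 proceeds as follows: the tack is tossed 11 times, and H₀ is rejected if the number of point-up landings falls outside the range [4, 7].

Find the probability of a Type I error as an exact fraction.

29/128

The significance level is the null-hypothesis probability of the rejection region {≤3} ∪ {≥8}.
Each tail has probability (1 + 11 + 55 + 165)/2048; doubling gives α = 464/2048 = 29/128.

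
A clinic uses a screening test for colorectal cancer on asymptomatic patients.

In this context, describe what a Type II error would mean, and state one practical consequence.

With the conventional null hypothesis that the patient does not have colorectal cancer:
A Type II error is failing to reject H₀ when H₀ is false.
Here that means clearing the patient as negative when actually the patient has colorectal cancer.

A Type II error would mean concluding that the patient does not have colorectal cancer (or at least failing to establish that the patient has colorectal cancer) when in fact the patient has colorectal cancer. Consequence: the disease goes undetected and untreated until it has progressed.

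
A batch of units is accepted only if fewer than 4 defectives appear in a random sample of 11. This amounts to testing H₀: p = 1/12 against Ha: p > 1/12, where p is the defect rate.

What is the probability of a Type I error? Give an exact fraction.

305362129/30958682112

α = P(reject H₀ | H₀ true) = P(K ≥ 4 | p = 1/12), K ~ Binomial(11, 1/12).
Via the complement, α = 1 − Σ_{j=0}^{3} C(11,j)(1/12)^j(11/12)^{11-j} = 305362129/30958682112.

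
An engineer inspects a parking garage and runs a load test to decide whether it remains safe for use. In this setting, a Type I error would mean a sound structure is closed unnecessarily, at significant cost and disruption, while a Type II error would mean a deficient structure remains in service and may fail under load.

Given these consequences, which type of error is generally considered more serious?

The Type II consequence (a deficient structure remains in service and may fail under load) is more severe than the Type I consequence (a sound structure is closed unnecessarily, at significant cost and disruption).

Type II error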